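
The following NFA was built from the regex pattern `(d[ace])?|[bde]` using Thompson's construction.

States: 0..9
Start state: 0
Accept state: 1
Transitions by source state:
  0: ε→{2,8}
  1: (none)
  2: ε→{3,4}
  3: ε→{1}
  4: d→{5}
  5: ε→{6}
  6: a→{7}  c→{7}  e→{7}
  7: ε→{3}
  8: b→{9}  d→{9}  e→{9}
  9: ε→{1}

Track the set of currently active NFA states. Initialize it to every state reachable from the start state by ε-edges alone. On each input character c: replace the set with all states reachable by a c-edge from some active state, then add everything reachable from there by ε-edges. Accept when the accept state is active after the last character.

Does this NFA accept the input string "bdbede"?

S₀ = ε-closure({0}) = {0,1,2,3,4,8}
'b' @ 1: {1,9}  (accept∈set)
'd' @ 2: {}  — dead — no transitions
rest 'bede' ignored (set empty)
after full input: {}  (accept=1 not in)

Answer: REJECT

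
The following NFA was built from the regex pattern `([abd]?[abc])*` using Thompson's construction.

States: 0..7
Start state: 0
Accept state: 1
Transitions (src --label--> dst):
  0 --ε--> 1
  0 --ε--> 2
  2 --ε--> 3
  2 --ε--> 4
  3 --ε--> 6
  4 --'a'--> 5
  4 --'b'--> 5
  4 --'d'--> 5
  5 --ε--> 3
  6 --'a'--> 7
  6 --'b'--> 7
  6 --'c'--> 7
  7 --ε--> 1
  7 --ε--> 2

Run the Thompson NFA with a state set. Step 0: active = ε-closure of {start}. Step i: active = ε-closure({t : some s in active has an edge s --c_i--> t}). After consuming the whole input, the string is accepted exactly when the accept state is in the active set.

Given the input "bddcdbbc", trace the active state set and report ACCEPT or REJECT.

start: ε-closure({0}) = {0,1,2,3,4,6}
'b' @ 1: {1,2,3,4,5,6,7}  (accept∈set)
'd' @ 2: {3,5,6}
'd' @ 3: {}  — dead — no transitions
rest 'cdbbc' ignored (set empty)
end set {} — state 1 not in

Answer: REJECT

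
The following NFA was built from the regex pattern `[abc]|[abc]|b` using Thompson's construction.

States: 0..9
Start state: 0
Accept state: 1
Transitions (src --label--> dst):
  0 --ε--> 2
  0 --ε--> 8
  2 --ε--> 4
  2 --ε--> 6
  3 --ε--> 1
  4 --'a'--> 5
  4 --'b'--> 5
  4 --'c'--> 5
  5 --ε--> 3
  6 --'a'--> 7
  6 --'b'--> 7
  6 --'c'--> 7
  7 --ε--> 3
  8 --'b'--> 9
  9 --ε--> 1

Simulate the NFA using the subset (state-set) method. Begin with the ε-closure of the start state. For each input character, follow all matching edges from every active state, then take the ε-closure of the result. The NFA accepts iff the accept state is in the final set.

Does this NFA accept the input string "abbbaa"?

start: ε-closure({0}) = {0,2,4,6,8}
'a' @ 1: {1,3,5,7}  [accepting]
'b' @ 2: {}  — no active states
rest 'bbaa' ignored (set empty)
after full input: {}  (accept=1 not in)

Answer: REJECT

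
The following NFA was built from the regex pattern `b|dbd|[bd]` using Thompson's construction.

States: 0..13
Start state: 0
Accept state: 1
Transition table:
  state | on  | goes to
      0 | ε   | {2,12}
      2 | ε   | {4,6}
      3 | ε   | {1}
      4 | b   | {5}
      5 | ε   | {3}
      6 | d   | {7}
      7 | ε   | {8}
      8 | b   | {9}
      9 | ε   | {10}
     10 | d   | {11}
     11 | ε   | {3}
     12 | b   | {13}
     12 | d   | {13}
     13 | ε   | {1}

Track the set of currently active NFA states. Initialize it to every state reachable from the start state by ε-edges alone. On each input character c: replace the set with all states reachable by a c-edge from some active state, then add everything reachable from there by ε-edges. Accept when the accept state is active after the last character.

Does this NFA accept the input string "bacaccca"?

initial (ε-close {0}): {0,2,4,6,12}
'b' @ 1: {1,3,5,13}  ✓accept
'a' @ 2: {}  — state set empty
rest 'caccca' ignored (set empty)
final: {}; accept 1 not in set

Answer: REJECT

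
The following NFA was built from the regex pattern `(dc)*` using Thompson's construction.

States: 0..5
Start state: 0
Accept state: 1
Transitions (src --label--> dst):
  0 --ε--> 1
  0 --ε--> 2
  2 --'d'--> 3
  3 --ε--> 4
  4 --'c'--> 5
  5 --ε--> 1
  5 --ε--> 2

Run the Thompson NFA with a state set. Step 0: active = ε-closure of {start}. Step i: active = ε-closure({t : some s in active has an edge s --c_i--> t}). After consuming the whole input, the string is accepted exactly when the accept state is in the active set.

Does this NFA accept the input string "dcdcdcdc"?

Answer: ACCEPT

Steps:
start: ε-closure({0}) = {0,1,2}
'd' @ 1: {3,4}
'c' @ 2: {1,2,5}  [accepting]
'd' @ 3: {3,4}
'c' @ 4: {1,2,5}  [accepting]
'd' @ 5: {3,4}
'c' @ 6: {1,2,5}  [accepting]
'd' @ 7: {3,4}
'c' @ 8: {1,2,5}  [accepting]
final: {1,2,5}; accept 1 in set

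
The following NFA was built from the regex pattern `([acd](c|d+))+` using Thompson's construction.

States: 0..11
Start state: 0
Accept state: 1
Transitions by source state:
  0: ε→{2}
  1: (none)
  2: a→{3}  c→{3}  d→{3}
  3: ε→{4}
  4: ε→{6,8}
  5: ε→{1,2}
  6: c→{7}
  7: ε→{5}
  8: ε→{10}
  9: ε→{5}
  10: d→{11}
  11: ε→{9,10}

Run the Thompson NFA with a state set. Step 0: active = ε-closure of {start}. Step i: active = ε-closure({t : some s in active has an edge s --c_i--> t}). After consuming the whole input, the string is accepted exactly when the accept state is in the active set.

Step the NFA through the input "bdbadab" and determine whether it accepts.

S₀ = ε-closure({0}) = {0,2}
'b' @ 1: {}  — state set empty
rest 'dbadab' ignored (set empty)
end set {} — state 1 not in

Answer: REJECT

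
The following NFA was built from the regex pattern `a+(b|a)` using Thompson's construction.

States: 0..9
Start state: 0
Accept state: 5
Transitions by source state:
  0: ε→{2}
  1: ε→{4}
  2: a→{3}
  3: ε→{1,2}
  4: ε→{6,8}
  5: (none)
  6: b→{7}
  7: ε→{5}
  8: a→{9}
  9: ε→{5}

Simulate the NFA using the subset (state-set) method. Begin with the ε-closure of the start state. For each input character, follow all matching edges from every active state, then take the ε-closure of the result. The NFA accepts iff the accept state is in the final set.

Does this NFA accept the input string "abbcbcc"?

S₀ = ε-closure({0}) = {0,2}
'a' @ 1: {1,2,3,4,6,8}
'b' @ 2: {5,7}  ✓accept
'b' @ 3: {}  — no active states
rest 'cbcc' ignored (set empty)
final: {}; accept 5 not in set

Answer: REJECT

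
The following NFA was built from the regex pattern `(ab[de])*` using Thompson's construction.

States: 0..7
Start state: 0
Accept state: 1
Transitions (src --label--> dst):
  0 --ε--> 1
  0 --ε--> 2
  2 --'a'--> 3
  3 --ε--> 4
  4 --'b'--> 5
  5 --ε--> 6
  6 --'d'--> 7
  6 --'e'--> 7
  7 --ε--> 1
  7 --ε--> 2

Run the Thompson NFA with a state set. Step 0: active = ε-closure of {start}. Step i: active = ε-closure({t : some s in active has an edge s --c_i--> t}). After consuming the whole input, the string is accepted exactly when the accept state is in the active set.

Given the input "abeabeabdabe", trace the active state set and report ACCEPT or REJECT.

Answer: ACCEPT

Derivation:
S₀ = ε-closure({0}) = {0,1,2}
'a' @ 1: {3,4}
'b' @ 2: {5,6}
'e' @ 3: {1,2,7}  ✓accept
'a' @ 4: {3,4}
'b' @ 5: {5,6}
'e' @ 6: {1,2,7}  ✓accept
'a' @ 7: {3,4}
'b' @ 8: {5,6}
'd' @ 9: {1,2,7}  ✓accept
'a' @ 10: {3,4}
'b' @ 11: {5,6}
'e' @ 12: {1,2,7}  ✓accept
end set {1,2,7} — state 1 in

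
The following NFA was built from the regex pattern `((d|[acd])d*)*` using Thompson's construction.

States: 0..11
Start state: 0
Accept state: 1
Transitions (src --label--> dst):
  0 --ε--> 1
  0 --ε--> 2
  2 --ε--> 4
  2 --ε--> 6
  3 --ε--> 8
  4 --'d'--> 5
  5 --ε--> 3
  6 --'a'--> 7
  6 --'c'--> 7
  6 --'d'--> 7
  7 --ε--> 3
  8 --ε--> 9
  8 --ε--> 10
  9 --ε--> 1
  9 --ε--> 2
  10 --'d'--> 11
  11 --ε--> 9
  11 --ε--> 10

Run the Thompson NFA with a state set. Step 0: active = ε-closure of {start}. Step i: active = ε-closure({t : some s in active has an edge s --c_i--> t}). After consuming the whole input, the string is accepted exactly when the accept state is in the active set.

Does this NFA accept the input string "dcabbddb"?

start: ε-closure({0}) = {0,1,2,4,6}
'd' @ 1: {1,2,3,4,5,6,7,8,9,10}  ✓accept
'c' @ 2: {1,2,3,4,6,7,8,9,10}  ✓accept
'a' @ 3: {1,2,3,4,6,7,8,9,10}  ✓accept
'b' @ 4: {}  — dead — no transitions
rest 'bddb' ignored (set empty)
final: {}; accept 1 not in set

Answer: REJECT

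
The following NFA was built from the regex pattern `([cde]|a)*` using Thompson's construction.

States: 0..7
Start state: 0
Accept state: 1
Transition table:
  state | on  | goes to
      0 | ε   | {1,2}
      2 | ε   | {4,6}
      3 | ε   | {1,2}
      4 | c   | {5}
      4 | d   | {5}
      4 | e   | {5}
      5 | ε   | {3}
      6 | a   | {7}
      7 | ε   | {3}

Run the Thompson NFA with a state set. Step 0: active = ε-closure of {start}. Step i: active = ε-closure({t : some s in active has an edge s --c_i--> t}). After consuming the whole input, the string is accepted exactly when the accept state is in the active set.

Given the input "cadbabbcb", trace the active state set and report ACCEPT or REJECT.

Answer: REJECT

Derivation:
initial (ε-close {0}): {0,1,2,4,6}
'c' @ 1: {1,2,3,4,5,6}  (accept∈set)
'a' @ 2: {1,2,3,4,6,7}  (accept∈set)
'd' @ 3: {1,2,3,4,5,6}  (accept∈set)
'b' @ 4: {}  — no active states
rest 'abbcb' ignored (set empty)
end set {} — state 1 not in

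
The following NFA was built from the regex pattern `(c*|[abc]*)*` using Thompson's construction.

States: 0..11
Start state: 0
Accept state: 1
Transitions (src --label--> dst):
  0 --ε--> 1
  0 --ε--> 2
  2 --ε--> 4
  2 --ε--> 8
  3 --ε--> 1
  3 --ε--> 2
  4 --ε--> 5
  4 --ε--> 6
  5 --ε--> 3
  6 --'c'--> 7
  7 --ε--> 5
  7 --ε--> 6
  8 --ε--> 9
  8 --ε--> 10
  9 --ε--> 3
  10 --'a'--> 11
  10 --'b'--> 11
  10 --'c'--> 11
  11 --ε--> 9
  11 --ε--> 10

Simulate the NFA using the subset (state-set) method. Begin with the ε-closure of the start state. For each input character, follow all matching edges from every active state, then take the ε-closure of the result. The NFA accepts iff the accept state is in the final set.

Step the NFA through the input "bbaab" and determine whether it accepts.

Answer: ACCEPT

Trace:
S₀ = ε-closure({0}) = {0,1,2,3,4,5,6,8,9,10}
'b' @ 1: {1,2,3,4,5,6,8,9,10,11}  (accept∈set)
'b' @ 2: {1,2,3,4,5,6,8,9,10,11}  (accept∈set)
'a' @ 3: {1,2,3,4,5,6,8,9,10,11}  (accept∈set)
'a' @ 4: {1,2,3,4,5,6,8,9,10,11}  (accept∈set)
'b' @ 5: {1,2,3,4,5,6,8,9,10,11}  (accept∈set)
end set {1,2,3,4,5,6,8,9,10,11} — state 1 in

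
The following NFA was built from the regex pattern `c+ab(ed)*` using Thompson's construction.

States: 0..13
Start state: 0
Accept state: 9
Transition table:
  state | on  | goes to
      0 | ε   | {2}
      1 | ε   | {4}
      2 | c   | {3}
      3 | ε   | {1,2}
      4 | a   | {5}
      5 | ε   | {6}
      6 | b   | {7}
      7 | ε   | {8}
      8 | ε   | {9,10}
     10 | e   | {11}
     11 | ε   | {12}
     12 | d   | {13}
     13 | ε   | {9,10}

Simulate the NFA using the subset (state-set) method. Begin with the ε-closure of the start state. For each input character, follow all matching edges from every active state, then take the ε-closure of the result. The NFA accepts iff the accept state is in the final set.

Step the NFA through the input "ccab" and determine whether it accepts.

Answer: ACCEPT

Trace:
S₀ = ε-closure({0}) = {0,2}
'c' @ 1: {1,2,3,4}
'c' @ 2: {1,2,3,4}
'a' @ 3: {5,6}
'b' @ 4: {7,8,9,10}  (accept∈set)
end set {7,8,9,10} — state 9 in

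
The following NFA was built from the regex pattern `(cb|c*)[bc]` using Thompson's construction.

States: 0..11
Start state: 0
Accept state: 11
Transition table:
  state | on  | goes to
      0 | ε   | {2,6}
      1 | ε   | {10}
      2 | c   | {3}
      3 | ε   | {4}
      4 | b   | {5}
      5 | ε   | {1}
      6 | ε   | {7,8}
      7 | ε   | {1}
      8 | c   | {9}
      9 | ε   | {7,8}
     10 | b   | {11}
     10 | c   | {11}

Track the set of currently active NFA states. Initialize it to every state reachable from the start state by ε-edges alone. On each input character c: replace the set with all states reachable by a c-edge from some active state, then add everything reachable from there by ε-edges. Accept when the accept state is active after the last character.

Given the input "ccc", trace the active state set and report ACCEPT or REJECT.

S₀ = ε-closure({0}) = {0,1,2,6,7,8,10}
'c' @ 1: {1,3,4,7,8,9,10,11}  ✓accept
'c' @ 2: {1,7,8,9,10,11}  ✓accept
'c' @ 3: {1,7,8,9,10,11}  ✓accept
final: {1,7,8,9,10,11}; accept 11 in set

Answer: ACCEPT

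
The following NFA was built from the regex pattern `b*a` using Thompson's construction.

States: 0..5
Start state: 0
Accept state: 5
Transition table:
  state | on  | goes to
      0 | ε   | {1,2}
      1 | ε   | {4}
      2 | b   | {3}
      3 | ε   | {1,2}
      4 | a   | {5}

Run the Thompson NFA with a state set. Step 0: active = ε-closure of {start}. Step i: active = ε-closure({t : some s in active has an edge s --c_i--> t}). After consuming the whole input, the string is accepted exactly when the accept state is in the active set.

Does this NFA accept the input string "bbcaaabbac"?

Answer: REJECT

Trace:
S₀ = ε-closure({0}) = {0,1,2,4}
'b' @ 1: {1,2,3,4}
'b' @ 2: {1,2,3,4}
'c' @ 3: {}  — dead — no transitions
rest 'aaabbac' ignored (set empty)
end set {} — state 5 not in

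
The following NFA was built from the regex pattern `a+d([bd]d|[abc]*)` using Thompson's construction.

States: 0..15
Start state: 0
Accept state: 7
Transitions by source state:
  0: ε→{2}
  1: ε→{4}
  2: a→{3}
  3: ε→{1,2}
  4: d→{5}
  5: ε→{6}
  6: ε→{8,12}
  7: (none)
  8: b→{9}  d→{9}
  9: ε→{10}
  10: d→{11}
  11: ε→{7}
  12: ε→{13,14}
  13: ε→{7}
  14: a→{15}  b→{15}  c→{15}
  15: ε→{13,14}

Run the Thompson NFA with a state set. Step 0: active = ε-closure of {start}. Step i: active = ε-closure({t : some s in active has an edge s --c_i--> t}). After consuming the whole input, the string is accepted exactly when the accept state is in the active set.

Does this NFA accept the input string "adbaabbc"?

S₀ = ε-closure({0}) = {0,2}
'a' @ 1: {1,2,3,4}
'd' @ 2: {5,6,7,8,12,13,14}  (accept∈set)
'b' @ 3: {7,9,10,13,14,15}  (accept∈set)
'a' @ 4: {7,13,14,15}  (accept∈set)
'a' @ 5: {7,13,14,15}  (accept∈set)
'b' @ 6: {7,13,14,15}  (accept∈set)
'b' @ 7: {7,13,14,15}  (accept∈set)
'c' @ 8: {7,13,14,15}  (accept∈set)
end set {7,13,14,15} — state 7 in

Answer: ACCEPT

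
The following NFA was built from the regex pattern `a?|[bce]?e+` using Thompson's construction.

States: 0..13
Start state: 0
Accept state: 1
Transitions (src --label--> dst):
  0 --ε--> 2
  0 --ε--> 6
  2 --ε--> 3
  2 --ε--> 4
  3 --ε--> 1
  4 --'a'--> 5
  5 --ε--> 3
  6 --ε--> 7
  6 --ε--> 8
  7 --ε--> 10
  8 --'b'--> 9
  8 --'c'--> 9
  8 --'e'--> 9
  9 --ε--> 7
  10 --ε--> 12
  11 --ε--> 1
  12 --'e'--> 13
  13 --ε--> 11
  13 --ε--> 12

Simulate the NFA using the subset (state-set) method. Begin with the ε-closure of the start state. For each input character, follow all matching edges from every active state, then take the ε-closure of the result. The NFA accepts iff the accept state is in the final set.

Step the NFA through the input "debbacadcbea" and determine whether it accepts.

start: ε-closure({0}) = {0,1,2,3,4,6,7,8,10,12}
'd' @ 1: {}  — state set empty
rest 'ebbacadcbea' ignored (set empty)
end set {} — state 1 not in

Answer: REJECT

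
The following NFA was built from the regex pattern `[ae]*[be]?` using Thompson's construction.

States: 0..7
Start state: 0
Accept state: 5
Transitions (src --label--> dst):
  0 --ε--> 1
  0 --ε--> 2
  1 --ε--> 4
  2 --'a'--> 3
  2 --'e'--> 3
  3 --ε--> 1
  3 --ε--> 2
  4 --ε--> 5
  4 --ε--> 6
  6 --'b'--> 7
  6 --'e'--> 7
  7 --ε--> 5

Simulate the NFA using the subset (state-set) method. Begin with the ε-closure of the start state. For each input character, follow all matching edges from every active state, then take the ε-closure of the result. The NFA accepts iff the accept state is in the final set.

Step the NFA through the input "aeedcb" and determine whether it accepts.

initial (ε-close {0}): {0,1,2,4,5,6}
'a' @ 1: {1,2,3,4,5,6}  (accept∈set)
'e' @ 2: {1,2,3,4,5,6,7}  (accept∈set)
'e' @ 3: {1,2,3,4,5,6,7}  (accept∈set)
'd' @ 4: {}  — dead — no transitions
rest 'cb' ignored (set empty)
after full input: {}  (accept=5 not in)

Answer: REJECT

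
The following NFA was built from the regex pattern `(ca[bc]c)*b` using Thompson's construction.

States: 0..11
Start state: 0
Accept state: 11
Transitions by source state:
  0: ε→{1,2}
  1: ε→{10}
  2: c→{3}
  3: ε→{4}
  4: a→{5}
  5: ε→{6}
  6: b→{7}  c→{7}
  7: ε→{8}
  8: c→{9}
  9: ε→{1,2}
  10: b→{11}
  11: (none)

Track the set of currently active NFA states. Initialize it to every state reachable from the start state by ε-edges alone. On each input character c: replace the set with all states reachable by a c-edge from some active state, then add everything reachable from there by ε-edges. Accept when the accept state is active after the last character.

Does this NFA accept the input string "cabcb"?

Answer: ACCEPT

Derivation:
S₀ = ε-closure({0}) = {0,1,2,10}
'c' @ 1: {3,4}
'a' @ 2: {5,6}
'b' @ 3: {7,8}
'c' @ 4: {1,2,9,10}
'b' @ 5: {11}  ✓accept
final: {11}; accept 11 in set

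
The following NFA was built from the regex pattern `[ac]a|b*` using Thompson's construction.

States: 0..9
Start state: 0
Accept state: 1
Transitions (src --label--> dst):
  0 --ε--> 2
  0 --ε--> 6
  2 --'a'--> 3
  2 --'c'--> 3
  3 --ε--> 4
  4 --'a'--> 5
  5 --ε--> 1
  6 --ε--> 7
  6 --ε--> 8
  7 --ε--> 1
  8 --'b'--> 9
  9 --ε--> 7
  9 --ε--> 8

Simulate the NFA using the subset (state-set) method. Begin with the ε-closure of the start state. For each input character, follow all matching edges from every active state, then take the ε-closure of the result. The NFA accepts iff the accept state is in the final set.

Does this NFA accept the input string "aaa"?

Answer: REJECT

Trace:
initial (ε-close {0}): {0,1,2,6,7,8}
'a' @ 1: {3,4}
'a' @ 2: {1,5}  ✓accept
'a' @ 3: {}  — no active states
final: {}; accept 1 not in set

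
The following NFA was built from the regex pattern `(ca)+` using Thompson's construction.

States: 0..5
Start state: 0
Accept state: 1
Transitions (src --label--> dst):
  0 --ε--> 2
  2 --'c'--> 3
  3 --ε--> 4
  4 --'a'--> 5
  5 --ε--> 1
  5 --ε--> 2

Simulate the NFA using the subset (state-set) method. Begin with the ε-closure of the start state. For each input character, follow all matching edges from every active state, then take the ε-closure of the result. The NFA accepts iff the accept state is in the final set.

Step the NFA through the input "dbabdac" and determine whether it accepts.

Answer: REJECT

Trace:
S₀ = ε-closure({0}) = {0,2}
'd' @ 1: {}  — no active states
rest 'babdac' ignored (set empty)
after full input: {}  (accept=1 not in)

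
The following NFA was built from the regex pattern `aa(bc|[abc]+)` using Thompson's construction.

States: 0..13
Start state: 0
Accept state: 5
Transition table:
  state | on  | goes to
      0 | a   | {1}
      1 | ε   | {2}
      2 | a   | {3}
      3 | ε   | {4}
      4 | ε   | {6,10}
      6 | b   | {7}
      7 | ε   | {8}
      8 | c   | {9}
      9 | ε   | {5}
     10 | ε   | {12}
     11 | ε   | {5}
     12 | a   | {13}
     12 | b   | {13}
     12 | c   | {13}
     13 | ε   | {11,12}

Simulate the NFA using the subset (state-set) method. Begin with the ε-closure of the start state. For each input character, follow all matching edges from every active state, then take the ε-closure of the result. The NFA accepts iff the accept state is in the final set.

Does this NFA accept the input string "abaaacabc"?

start: ε-closure({0}) = {0}
'a' @ 1: {1,2}
'b' @ 2: {}  — dead — no transitions
rest 'aaacabc' ignored (set empty)
end set {} — state 5 not in

Answer: REJECT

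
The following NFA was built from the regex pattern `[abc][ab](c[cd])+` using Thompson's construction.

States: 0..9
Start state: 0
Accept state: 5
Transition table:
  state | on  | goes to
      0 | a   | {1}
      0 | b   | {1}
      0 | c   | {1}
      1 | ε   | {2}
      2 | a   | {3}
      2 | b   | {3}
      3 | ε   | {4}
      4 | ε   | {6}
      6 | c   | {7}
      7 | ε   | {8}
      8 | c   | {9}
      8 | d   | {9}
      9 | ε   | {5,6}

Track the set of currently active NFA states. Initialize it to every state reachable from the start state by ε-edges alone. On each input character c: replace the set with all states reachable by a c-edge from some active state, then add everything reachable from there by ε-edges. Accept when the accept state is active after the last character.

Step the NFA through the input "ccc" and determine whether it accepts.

start: ε-closure({0}) = {0}
'c' @ 1: {1,2}
'c' @ 2: {}  — no active states
rest 'c' ignored (set empty)
final: {}; accept 5 not in set

Answer: REJECT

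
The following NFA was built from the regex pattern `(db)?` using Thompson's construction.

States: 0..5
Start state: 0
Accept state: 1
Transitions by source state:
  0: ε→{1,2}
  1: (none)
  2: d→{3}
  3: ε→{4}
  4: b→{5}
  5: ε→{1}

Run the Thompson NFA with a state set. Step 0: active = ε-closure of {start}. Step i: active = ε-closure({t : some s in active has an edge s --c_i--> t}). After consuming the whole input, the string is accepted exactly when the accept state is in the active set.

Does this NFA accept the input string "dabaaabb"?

initial (ε-close {0}): {0,1,2}
'd' @ 1: {3,4}
'a' @ 2: {}  — no active states
rest 'baaabb' ignored (set empty)
end set {} — state 1 not in

Answer: REJECT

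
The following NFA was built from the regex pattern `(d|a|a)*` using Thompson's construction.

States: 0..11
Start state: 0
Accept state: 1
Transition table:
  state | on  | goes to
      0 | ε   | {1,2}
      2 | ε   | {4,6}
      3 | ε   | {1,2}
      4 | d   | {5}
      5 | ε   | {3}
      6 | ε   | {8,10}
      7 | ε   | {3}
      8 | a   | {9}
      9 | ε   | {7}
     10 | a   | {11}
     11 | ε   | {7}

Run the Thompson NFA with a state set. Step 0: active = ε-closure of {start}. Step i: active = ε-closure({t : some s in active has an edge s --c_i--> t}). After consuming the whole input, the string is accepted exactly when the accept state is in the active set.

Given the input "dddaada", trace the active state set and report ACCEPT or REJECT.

Answer: ACCEPT

Steps:
initial (ε-close {0}): {0,1,2,4,6,8,10}
'd' @ 1: {1,2,3,4,5,6,8,10}  ✓accept
'd' @ 2: {1,2,3,4,5,6,8,10}  ✓accept
'd' @ 3: {1,2,3,4,5,6,8,10}  ✓accept
'a' @ 4: {1,2,3,4,6,7,8,9,10,11}  ✓accept
'a' @ 5: {1,2,3,4,6,7,8,9,10,11}  ✓accept
'd' @ 6: {1,2,3,4,5,6,8,10}  ✓accept
'a' @ 7: {1,2,3,4,6,7,8,9,10,11}  ✓accept
end set {1,2,3,4,6,7,8,9,10,11} — state 1 in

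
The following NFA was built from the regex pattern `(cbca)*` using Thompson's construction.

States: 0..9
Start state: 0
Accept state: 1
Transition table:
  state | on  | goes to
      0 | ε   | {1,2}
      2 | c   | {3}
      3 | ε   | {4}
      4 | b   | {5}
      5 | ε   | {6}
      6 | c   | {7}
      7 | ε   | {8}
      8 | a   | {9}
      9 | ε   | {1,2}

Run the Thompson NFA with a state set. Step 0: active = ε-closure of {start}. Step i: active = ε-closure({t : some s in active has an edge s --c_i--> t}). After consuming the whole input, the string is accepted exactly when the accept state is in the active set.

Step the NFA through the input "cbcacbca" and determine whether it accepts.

Answer: ACCEPT

Steps:
S₀ = ε-closure({0}) = {0,1,2}
'c' @ 1: {3,4}
'b' @ 2: {5,6}
'c' @ 3: {7,8}
'a' @ 4: {1,2,9}  [accepting]
'c' @ 5: {3,4}
'b' @ 6: {5,6}
'c' @ 7: {7,8}
'a' @ 8: {1,2,9}  [accepting]
after full input: {1,2,9}  (accept=1 in)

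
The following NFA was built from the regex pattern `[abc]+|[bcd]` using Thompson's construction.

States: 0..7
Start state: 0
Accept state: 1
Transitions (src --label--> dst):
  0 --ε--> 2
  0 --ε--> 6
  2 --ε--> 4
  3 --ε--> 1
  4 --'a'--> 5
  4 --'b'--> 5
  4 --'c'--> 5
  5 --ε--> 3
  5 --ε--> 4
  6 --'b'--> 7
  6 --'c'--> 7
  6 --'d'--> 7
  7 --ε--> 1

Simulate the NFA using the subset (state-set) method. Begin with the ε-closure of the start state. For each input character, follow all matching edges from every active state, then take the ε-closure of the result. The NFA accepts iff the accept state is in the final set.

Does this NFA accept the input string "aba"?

S₀ = ε-closure({0}) = {0,2,4,6}
'a' @ 1: {1,3,4,5}  ✓accept
'b' @ 2: {1,3,4,5}  ✓accept
'a' @ 3: {1,3,4,5}  ✓accept
after full input: {1,3,4,5}  (accept=1 in)

Answer: ACCEPT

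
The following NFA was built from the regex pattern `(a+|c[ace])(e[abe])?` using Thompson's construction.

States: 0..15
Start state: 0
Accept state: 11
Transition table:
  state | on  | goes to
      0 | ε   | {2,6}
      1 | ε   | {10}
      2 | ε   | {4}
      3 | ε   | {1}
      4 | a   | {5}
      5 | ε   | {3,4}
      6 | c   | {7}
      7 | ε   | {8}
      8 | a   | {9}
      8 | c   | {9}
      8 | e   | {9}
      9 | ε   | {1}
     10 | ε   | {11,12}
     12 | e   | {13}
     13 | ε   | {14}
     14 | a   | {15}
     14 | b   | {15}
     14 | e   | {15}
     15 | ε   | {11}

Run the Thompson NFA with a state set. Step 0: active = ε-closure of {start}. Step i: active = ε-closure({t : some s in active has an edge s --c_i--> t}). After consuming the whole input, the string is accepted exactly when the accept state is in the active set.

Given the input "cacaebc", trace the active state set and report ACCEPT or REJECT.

initial (ε-close {0}): {0,2,4,6}
'c' @ 1: {7,8}
'a' @ 2: {1,9,10,11,12}  ✓accept
'c' @ 3: {}  — dead — no transitions
rest 'aebc' ignored (set empty)
after full input: {}  (accept=11 not in)

Answer: REJECT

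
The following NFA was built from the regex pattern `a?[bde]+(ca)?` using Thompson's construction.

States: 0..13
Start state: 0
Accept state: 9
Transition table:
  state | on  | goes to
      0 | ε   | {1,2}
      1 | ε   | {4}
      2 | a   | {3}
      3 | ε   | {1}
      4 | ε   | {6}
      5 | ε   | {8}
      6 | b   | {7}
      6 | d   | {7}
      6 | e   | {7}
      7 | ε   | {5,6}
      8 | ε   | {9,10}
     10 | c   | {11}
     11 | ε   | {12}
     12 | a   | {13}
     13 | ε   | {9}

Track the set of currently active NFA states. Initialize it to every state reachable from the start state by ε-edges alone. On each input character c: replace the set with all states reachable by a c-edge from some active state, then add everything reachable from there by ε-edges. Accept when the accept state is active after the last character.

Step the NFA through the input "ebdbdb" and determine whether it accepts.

initial (ε-close {0}): {0,1,2,4,6}
'e' @ 1: {5,6,7,8,9,10}  [accepting]
'b' @ 2: {5,6,7,8,9,10}  [accepting]
'd' @ 3: {5,6,7,8,9,10}  [accepting]
'b' @ 4: {5,6,7,8,9,10}  [accepting]
'd' @ 5: {5,6,7,8,9,10}  [accepting]
'b' @ 6: {5,6,7,8,9,10}  [accepting]
after full input: {5,6,7,8,9,10}  (accept=9 in)

Answer: ACCEPT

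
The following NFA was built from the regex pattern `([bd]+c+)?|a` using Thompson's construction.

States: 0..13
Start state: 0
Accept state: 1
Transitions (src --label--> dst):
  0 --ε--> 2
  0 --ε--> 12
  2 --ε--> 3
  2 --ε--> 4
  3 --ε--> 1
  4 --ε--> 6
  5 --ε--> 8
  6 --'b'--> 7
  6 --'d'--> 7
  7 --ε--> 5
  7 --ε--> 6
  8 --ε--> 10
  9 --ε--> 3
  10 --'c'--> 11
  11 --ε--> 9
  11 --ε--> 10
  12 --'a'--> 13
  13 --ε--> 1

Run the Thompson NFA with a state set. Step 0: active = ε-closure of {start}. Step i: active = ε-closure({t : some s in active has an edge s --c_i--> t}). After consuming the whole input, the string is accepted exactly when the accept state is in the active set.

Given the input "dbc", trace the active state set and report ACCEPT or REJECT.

initial (ε-close {0}): {0,1,2,3,4,6,12}
'd' @ 1: {5,6,7,8,10}
'b' @ 2: {5,6,7,8,10}
'c' @ 3: {1,3,9,10,11}  [accepting]
after full input: {1,3,9,10,11}  (accept=1 in)

Answer: ACCEPT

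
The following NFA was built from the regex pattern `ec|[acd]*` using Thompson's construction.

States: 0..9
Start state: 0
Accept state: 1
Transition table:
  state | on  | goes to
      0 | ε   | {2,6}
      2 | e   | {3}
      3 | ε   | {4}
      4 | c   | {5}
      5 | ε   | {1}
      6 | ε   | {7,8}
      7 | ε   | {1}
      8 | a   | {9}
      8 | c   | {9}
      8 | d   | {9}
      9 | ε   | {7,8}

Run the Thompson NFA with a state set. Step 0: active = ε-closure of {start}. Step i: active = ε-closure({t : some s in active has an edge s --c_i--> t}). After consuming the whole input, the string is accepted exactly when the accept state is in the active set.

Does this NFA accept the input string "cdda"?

S₀ = ε-closure({0}) = {0,1,2,6,7,8}
'c' @ 1: {1,7,8,9}  (accept∈set)
'd' @ 2: {1,7,8,9}  (accept∈set)
'd' @ 3: {1,7,8,9}  (accept∈set)
'a' @ 4: {1,7,8,9}  (accept∈set)
final: {1,7,8,9}; accept 1 in set

Answer: ACCEPT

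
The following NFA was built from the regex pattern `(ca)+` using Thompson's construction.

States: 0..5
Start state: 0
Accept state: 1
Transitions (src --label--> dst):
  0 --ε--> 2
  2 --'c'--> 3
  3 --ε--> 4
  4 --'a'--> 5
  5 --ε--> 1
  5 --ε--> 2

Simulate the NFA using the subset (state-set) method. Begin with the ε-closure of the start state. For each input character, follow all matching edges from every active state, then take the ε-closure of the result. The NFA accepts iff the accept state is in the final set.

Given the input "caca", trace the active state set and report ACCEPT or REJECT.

start: ε-closure({0}) = {0,2}
'c' @ 1: {3,4}
'a' @ 2: {1,2,5}  (accept∈set)
'c' @ 3: {3,4}
'a' @ 4: {1,2,5}  (accept∈set)
after full input: {1,2,5}  (accept=1 in)

Answer: ACCEPT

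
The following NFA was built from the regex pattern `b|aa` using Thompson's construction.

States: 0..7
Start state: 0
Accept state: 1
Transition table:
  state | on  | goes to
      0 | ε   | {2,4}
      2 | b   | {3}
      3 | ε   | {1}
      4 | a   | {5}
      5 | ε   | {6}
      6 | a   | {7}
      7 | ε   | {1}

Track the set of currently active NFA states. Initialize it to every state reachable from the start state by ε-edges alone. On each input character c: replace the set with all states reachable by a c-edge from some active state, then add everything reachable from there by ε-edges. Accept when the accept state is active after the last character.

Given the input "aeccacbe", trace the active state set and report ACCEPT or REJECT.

Answer: REJECT

Derivation:
initial (ε-close {0}): {0,2,4}
'a' @ 1: {5,6}
'e' @ 2: {}  — dead — no transitions
rest 'ccacbe' ignored (set empty)
after full input: {}  (accept=1 not in)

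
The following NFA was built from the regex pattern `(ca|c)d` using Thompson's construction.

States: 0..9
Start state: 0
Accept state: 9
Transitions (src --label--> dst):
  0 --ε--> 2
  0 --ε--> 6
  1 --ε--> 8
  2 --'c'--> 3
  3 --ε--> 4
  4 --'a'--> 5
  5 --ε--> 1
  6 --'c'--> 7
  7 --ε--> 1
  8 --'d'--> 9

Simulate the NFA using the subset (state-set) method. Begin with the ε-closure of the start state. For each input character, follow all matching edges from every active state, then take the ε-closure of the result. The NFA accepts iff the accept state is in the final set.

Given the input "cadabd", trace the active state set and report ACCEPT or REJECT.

Answer: REJECT

Derivation:
S₀ = ε-closure({0}) = {0,2,6}
'c' @ 1: {1,3,4,7,8}
'a' @ 2: {1,5,8}
'd' @ 3: {9}  ✓accept
'a' @ 4: {}  — dead — no transitions
rest 'bd' ignored (set empty)
end set {} — state 9 not in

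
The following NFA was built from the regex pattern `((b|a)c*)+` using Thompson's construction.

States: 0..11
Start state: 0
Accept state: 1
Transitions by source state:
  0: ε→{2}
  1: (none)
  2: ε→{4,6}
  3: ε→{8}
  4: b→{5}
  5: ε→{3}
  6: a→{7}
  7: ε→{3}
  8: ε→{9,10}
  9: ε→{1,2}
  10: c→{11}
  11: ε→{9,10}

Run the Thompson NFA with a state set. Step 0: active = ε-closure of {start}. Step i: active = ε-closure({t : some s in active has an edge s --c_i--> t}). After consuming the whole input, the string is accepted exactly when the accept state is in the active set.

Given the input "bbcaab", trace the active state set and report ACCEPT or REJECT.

start: ε-closure({0}) = {0,2,4,6}
'b' @ 1: {1,2,3,4,5,6,8,9,10}  (accept∈set)
'b' @ 2: {1,2,3,4,5,6,8,9,10}  (accept∈set)
'c' @ 3: {1,2,4,6,9,10,11}  (accept∈set)
'a' @ 4: {1,2,3,4,6,7,8,9,10}  (accept∈set)
'a' @ 5: {1,2,3,4,6,7,8,9,10}  (accept∈set)
'b' @ 6: {1,2,3,4,5,6,8,9,10}  (accept∈set)
after full input: {1,2,3,4,5,6,8,9,10}  (accept=1 in)

Answer: ACCEPT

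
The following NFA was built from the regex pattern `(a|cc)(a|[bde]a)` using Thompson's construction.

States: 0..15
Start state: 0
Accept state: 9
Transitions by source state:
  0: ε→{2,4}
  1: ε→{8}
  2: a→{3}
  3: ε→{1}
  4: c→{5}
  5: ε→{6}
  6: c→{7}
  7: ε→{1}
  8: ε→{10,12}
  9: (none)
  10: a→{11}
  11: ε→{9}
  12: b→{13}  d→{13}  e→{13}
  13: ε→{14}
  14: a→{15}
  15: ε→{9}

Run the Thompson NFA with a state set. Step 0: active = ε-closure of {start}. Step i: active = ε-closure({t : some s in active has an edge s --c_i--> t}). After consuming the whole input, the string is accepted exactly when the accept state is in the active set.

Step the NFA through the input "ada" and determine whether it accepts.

Answer: ACCEPT

Steps:
initial (ε-close {0}): {0,2,4}
'a' @ 1: {1,3,8,10,12}
'd' @ 2: {13,14}
'a' @ 3: {9,15}  [accepting]
final: {9,15}; accept 9 in set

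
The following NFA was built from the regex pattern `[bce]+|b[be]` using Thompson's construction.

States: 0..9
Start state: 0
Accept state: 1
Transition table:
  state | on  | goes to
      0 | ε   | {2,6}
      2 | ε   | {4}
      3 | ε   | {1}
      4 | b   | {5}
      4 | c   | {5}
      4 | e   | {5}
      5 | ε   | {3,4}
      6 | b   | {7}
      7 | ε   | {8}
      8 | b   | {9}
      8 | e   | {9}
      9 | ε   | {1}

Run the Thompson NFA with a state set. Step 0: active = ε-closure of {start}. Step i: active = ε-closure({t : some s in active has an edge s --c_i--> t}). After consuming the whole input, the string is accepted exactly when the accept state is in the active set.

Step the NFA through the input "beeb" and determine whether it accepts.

Answer: ACCEPT

Steps:
initial (ε-close {0}): {0,2,4,6}
'b' @ 1: {1,3,4,5,7,8}  [accepting]
'e' @ 2: {1,3,4,5,9}  [accepting]
'e' @ 3: {1,3,4,5}  [accepting]
'b' @ 4: {1,3,4,5}  [accepting]
after full input: {1,3,4,5}  (accept=1 in)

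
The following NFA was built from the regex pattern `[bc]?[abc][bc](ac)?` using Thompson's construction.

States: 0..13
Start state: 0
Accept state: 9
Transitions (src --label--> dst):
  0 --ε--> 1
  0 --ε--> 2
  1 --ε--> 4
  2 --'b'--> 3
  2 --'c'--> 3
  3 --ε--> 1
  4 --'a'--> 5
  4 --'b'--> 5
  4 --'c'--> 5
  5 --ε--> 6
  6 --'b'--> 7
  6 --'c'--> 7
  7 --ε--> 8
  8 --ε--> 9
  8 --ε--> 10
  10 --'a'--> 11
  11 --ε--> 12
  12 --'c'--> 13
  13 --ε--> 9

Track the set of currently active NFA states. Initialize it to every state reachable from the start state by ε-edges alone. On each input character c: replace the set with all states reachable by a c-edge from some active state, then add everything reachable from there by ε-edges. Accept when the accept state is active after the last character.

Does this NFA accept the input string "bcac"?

initial (ε-close {0}): {0,1,2,4}
'b' @ 1: {1,3,4,5,6}
'c' @ 2: {5,6,7,8,9,10}  ✓accept
'a' @ 3: {11,12}
'c' @ 4: {9,13}  ✓accept
final: {9,13}; accept 9 in set

Answer: ACCEPT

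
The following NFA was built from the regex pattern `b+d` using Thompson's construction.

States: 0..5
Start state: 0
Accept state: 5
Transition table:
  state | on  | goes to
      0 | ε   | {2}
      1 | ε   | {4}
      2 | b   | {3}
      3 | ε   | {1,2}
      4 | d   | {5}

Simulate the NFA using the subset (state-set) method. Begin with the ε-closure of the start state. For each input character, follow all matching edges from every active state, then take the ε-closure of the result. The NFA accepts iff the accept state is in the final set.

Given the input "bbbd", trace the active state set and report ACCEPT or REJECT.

Answer: ACCEPT

Steps:
S₀ = ε-closure({0}) = {0,2}
'b' @ 1: {1,2,3,4}
'b' @ 2: {1,2,3,4}
'b' @ 3: {1,2,3,4}
'd' @ 4: {5}  ✓accept
after full input: {5}  (accept=5 in)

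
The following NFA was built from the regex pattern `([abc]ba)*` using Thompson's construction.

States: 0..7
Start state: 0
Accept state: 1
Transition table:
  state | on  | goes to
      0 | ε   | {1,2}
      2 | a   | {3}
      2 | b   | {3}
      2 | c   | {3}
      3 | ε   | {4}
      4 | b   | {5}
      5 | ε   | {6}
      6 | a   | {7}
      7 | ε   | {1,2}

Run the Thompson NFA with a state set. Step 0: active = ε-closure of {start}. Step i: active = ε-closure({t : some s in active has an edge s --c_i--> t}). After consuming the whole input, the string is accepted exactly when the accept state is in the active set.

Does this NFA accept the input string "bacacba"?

Answer: REJECT

Derivation:
S₀ = ε-closure({0}) = {0,1,2}
'b' @ 1: {3,4}
'a' @ 2: {}  — dead — no transitions
rest 'cacba' ignored (set empty)
final: {}; accept 1 not in set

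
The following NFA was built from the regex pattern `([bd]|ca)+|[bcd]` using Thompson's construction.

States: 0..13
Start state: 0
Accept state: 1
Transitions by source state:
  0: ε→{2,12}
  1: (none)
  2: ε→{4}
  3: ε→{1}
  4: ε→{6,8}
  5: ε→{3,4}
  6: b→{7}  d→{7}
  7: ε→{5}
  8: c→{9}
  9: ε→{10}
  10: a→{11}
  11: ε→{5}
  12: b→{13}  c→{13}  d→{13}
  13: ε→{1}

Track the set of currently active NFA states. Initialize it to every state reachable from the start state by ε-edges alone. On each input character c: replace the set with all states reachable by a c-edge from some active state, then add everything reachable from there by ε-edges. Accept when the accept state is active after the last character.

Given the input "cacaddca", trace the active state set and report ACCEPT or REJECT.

start: ε-closure({0}) = {0,2,4,6,8,12}
'c' @ 1: {1,9,10,13}  [accepting]
'a' @ 2: {1,3,4,5,6,8,11}  [accepting]
'c' @ 3: {9,10}
'a' @ 4: {1,3,4,5,6,8,11}  [accepting]
'd' @ 5: {1,3,4,5,6,7,8}  [accepting]
'd' @ 6: {1,3,4,5,6,7,8}  [accepting]
'c' @ 7: {9,10}
'a' @ 8: {1,3,4,5,6,8,11}  [accepting]
final: {1,3,4,5,6,8,11}; accept 1 in set

Answer: ACCEPT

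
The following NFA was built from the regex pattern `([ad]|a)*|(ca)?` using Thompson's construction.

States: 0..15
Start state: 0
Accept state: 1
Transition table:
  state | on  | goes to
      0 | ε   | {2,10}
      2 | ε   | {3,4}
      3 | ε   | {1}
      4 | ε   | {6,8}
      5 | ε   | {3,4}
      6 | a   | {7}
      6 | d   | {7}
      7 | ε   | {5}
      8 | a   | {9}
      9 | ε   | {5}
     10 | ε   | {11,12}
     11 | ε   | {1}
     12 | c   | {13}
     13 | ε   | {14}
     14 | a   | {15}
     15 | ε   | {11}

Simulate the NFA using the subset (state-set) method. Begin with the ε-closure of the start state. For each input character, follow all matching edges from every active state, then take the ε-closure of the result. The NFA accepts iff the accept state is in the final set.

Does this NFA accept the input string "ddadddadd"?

Answer: ACCEPT

Derivation:
initial (ε-close {0}): {0,1,2,3,4,6,8,10,11,12}
'd' @ 1: {1,3,4,5,6,7,8}  ✓accept
'd' @ 2: {1,3,4,5,6,7,8}  ✓accept
'a' @ 3: {1,3,4,5,6,7,8,9}  ✓accept
'd' @ 4: {1,3,4,5,6,7,8}  ✓accept
'd' @ 5: {1,3,4,5,6,7,8}  ✓accept
'd' @ 6: {1,3,4,5,6,7,8}  ✓accept
'a' @ 7: {1,3,4,5,6,7,8,9}  ✓accept
'd' @ 8: {1,3,4,5,6,7,8}  ✓accept
'd' @ 9: {1,3,4,5,6,7,8}  ✓accept
after full input: {1,3,4,5,6,7,8}  (accept=1 in)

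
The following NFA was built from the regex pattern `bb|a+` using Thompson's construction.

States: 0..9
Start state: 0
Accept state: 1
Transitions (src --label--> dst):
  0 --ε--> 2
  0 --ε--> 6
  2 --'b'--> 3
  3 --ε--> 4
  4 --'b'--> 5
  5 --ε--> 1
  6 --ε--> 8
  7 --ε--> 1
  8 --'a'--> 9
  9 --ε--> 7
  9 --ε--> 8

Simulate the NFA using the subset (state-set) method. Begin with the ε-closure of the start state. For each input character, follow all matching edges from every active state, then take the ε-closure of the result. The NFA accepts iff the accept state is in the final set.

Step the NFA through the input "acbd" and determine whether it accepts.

initial (ε-close {0}): {0,2,6,8}
'a' @ 1: {1,7,8,9}  ✓accept
'c' @ 2: {}  — state set empty
rest 'bd' ignored (set empty)
after full input: {}  (accept=1 not in)

Answer: REJECT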